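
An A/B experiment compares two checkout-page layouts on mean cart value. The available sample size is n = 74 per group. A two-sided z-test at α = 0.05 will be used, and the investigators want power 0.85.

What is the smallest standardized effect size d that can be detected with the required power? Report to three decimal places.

Required noncentrality: δ = z_{0.025} + z_{0.15} = 1.960 + 1.036 = 2.996.
(Lower-tail contribution to power is negligible for δ > 0.)
δ = d·√(n/2) ⇒ d = δ/√(n/2) = 2.996/√(74/2) = 0.4926.

d ≈ 0.493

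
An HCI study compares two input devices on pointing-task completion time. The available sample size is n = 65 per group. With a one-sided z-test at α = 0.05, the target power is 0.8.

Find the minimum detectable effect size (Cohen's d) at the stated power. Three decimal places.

Required noncentrality: δ = z_{0.05} + z_{0.20} = 1.645 + 0.842 = 2.486.
δ = d·√(n/2) ⇒ d = δ/√(n/2) = 2.486/√(65/2) = 0.4362.

d ≈ 0.436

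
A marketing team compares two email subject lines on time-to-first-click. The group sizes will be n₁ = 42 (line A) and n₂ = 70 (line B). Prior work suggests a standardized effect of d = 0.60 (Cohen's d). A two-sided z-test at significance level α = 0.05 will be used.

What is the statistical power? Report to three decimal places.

Noncentrality parameter: δ = d / √(1/n₁ + 1/n₂) = 0.60 / √(1/42 + 1/70) = 3.0741
Two-sided α = 0.05 → critical value z_{0.025} = 1.960.
Power = Φ(δ − 1.960) + Φ(−δ − 1.960) = Φ(1.114) + Φ(-5.034) = 0.8674 + 0.0000 = 0.8674.

Power ≈ 0.867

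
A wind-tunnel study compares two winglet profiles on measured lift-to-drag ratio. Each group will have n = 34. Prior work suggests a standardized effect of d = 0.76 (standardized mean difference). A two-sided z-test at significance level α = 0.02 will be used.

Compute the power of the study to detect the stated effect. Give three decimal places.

Noncentrality parameter: δ = d·√(n/2) = 0.76 × √(34/2) = 3.1336
Critical value for a two-sided test at α = 0.02: z_{α/2} = 2.326.
Power = Φ(δ − 2.326) + Φ(−δ − 2.326) = Φ(0.807) + Φ(-5.460) = 0.7902 + 0.0000 = 0.7902.

Power ≈ 0.790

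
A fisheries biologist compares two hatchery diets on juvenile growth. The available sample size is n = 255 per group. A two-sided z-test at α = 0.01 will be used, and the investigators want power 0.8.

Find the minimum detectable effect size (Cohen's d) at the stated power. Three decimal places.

Need Φ(δ − 2.576) = 0.8, so δ = 2.576 + 0.842 = 3.417.
(Lower-tail contribution to power is negligible for δ > 0.)
δ = d·√(n/2) ⇒ d = δ/√(n/2) = 3.417/√(255/2) = 0.3027.

d ≈ 0.303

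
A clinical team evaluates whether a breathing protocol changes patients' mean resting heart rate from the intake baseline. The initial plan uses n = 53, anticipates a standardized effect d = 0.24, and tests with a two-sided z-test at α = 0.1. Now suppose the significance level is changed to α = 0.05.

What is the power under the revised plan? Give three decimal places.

Power ≈ 0.416

δ = d·√n = 0.24 × √53 = 1.7472 (unchanged). New critical value: z_{0.025} = 1.960.
Revised power = Φ(δ − 1.960) + Φ(−δ − 1.960) = Φ(-0.213) + Φ(-3.707) = 0.4158 + 0.0001 = 0.4159.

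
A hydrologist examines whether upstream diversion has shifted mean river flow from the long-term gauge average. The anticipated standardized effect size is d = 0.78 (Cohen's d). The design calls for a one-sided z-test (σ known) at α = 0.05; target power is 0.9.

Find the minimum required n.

n = 15

For power 0.9 need Φ(δ − z_{0.05}) = 0.9, so δ = z_{0.05} + z_{0.10} = 1.645 + 1.282 = 2.926.
δ = d·√n ⇒ n = (δ/d)² = (2.926 / 0.78)² = 14.08.
Rounding up, n = 15.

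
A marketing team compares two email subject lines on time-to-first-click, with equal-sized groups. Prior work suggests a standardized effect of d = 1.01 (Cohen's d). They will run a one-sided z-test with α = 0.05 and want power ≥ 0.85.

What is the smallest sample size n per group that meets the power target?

n = 15 per group

For power 0.85 need Φ(δ − z_{0.05}) = 0.85, so δ = z_{0.05} + z_{0.15} = 1.645 + 1.036 = 2.681.
δ = d·√(n/2) ⇒ n = 2(δ/d)² = 2 × (2.681 / 1.01)² = 14.10.
Rounding up, n = 15 per group.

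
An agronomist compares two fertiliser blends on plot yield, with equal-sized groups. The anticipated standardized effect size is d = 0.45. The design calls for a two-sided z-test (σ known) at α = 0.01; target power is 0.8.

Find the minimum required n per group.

Set Φ(δ − 2.576) = 0.8; then δ − 2.576 = Φ⁻¹(0.8) = 0.842, giving δ = 3.417.
(Ignoring the negligible lower-tail rejection probability gives the usual closed-form inversion.)
δ = d·√(n/2) ⇒ n = 2(δ/d)² = 2 × (3.417 / 0.45)² = 115.35.
Round up to the next whole unit.

n = 116 per group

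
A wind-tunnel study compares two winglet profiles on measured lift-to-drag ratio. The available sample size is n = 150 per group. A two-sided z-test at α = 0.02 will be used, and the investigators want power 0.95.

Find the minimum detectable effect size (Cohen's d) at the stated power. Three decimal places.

Need Φ(δ − 2.326) = 0.95, so δ = 2.326 + 1.645 = 3.971.
(Lower-tail contribution to power is negligible for δ > 0.)
δ = d·√(n/2) ⇒ d = δ/√(n/2) = 3.971/√(150/2) = 0.4586.

d ≈ 0.459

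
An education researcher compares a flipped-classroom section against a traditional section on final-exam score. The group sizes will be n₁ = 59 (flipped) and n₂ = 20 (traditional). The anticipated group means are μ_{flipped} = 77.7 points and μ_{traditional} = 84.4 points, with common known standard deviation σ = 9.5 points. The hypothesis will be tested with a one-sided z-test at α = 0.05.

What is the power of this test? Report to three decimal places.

Standardized effect: d = |μ_{flipped} − μ_{traditional}| / σ = |77.7 − 84.4| / 9.5 = 0.7053
Noncentrality parameter: δ = d / √(1/n₁ + 1/n₂) = 0.7053 / √(1/59 + 1/20) = 2.7257
Critical value for a one-sided test at α = 0.05: z_α = 1.645.
Power = P(Z > 1.645 − δ) = Φ(1.081) = 0.8601.

Power ≈ 0.860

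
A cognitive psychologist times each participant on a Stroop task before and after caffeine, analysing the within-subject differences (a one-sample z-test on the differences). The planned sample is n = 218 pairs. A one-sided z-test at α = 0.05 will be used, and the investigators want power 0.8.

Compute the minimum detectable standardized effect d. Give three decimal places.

Need Φ(δ − 1.645) = 0.8, so δ = 1.645 + 0.842 = 2.486.
δ = d·√n ⇒ d = δ/√n = 2.486/√218 = 0.1684.

d ≈ 0.168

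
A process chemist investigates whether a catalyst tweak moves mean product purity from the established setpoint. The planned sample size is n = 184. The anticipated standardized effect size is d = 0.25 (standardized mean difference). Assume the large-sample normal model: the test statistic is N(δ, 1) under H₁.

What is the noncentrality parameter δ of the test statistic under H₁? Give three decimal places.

δ ≈ 3.391

δ = d·√n = 0.25 × √184 = 3.3912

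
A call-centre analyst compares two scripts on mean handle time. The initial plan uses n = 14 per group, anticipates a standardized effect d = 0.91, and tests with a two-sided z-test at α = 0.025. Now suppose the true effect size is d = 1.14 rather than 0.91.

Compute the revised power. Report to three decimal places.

With d = 1.14: δ = d·√(n/2) = 1.14 × √(14/2) = 3.0162. Critical value z_{0.0125} = 2.241.
Revised power = Φ(δ − 2.241) + Φ(−δ − 2.241) = Φ(0.775) + Φ(-5.258) = 0.7808 + 0.0000 = 0.7808.

Power ≈ 0.781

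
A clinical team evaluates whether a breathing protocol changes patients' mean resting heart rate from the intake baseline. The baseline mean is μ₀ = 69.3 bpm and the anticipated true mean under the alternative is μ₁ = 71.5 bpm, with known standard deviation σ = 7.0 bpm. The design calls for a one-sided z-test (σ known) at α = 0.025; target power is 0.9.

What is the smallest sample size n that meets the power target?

Standardized effect: d = |μ₁ − μ₀| / σ = |71.5 − 69.3| / 7.0 = 0.3143
For power 0.9 need Φ(δ − z_{0.025}) = 0.9, so δ = z_{0.025} + z_{0.10} = 1.960 + 1.282 = 3.242.
δ = d·√n ⇒ n = (δ/d)² = (3.242 / 0.3143)² = 106.38.
Round up to the next whole unit.

n = 107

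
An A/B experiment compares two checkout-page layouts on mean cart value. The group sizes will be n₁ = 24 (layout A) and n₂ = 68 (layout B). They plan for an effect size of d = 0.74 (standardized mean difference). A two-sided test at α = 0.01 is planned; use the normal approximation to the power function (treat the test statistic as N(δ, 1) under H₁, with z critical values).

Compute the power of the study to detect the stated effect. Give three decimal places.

Power ≈ 0.706

Noncentrality parameter: δ = d / √(1/n₁ + 1/n₂) = 0.74 / √(1/24 + 1/68) = 3.1167
Critical value for a two-sided test at α = 0.01: z_{α/2} = 2.576.
Power = Φ(δ − 2.576) + Φ(−δ − 2.576) = Φ(0.541) + Φ(-5.693) = 0.7057 + 0.0000 = 0.7057.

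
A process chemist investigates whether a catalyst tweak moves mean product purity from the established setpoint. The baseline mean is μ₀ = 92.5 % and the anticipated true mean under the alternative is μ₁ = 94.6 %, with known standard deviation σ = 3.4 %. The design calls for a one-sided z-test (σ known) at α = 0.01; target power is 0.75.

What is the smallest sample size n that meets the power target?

Standardized effect: d = |μ₁ − μ₀| / σ = |94.6 − 92.5| / 3.4 = 0.6176
For power 0.75 need Φ(δ − z_{0.01}) = 0.75, so δ = z_{0.01} + z_{0.25} = 2.326 + 0.674 = 3.001.
δ = d·√n ⇒ n = (δ/d)² = (3.001 / 0.6176)² = 23.61.
Round up to the next whole unit.

n = 24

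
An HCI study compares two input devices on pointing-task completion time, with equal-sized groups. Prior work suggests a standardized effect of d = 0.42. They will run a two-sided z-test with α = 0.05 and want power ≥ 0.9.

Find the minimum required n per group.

For power 0.9 need Φ(δ − z_{0.025}) = 0.9, so δ = z_{0.025} + z_{0.10} = 1.960 + 1.282 = 3.242.
(For δ > 0 the lower-tail rejection region contributes negligibly to power, so the one-term inversion is standard.)
δ = d·√(n/2) ⇒ n = 2(δ/d)² = 2 × (3.242 / 0.42)² = 119.13.
Round up to the next whole unit.

n = 120 per group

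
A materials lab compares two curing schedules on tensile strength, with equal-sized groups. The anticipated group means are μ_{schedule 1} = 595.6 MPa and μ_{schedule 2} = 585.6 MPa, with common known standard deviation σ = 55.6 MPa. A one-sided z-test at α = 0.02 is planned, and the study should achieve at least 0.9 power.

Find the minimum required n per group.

Standardized effect: d = |μ_{schedule 1} − μ_{schedule 2}| / σ = |595.6 − 585.6| / 55.6 = 0.1799
For power 0.9 need Φ(δ − z_{0.02}) = 0.9, so δ = z_{0.02} + z_{0.10} = 2.054 + 1.282 = 3.335.
δ = d·√(n/2) ⇒ n = 2(δ/d)² = 2 × (3.335 / 0.1799)² = 687.78.
Round up to the next whole unit.

n = 688 per group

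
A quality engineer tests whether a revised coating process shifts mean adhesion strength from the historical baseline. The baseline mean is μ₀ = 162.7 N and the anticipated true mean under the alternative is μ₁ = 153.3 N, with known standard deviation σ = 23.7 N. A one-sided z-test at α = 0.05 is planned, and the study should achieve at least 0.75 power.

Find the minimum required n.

Standardized effect: d = |μ₁ − μ₀| / σ = |153.3 − 162.7| / 23.7 = 0.3966
Set Φ(δ − 1.645) = 0.75; then δ − 1.645 = Φ⁻¹(0.75) = 0.674, giving δ = 2.319.
δ = d·√n ⇒ n = (δ/d)² = (2.319 / 0.3966)² = 34.20.
Round up to the next whole unit.

n = 35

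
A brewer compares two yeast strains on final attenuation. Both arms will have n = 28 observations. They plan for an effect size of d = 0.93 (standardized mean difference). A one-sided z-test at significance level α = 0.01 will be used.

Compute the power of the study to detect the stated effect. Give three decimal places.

Power ≈ 0.876

Noncentrality parameter: δ = d·√(n/2) = 0.93 × √(28/2) = 3.4797
One-sided α = 0.01 → critical value z_{0.01} = 2.326.
Power = P(Z > 2.326 − δ) = Φ(1.153) = 0.8756.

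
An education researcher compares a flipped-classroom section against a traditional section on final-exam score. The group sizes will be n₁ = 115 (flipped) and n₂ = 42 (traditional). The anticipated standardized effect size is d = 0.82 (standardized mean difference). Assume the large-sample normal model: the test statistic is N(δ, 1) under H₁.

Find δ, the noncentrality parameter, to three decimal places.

δ ≈ 4.548

δ = d / √(1/n₁ + 1/n₂) = 0.82 / √(1/115 + 1/42) = 4.5482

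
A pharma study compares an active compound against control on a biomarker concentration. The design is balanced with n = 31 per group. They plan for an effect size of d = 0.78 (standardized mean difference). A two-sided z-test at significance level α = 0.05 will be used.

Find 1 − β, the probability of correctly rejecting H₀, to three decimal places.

Power ≈ 0.867

Noncentrality parameter: λ = d·√(n/2) = 0.78 × √(31/2) = 3.0709
Critical value for a two-sided test at α = 0.05: z_{α/2} = 1.960.
Power = Φ(λ − 1.960) + Φ(−λ − 1.960) = Φ(1.111) + Φ(-5.031) = 0.8667 + 0.0000 = 0.8667.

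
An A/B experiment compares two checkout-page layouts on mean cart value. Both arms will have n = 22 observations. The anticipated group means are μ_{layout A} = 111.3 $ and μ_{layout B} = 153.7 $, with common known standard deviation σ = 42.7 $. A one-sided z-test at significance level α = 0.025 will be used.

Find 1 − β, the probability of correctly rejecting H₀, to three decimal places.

Standardized effect: d = |μ_{layout A} − μ_{layout B}| / σ = |111.3 − 153.7| / 42.7 = 0.9930
Noncentrality parameter: δ = d·√(n/2) = 0.9930 × √(22/2) = 3.2933
Critical value for a one-sided test at α = 0.025: z_α = 1.960.
Power = P(Z > 1.960 − δ) = Φ(1.333) = 0.9088.

Power ≈ 0.909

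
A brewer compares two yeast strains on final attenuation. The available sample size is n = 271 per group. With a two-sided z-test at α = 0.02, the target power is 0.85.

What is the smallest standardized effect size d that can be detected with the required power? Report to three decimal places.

d ≈ 0.289

Need Φ(δ − 2.326) = 0.85, so δ = 2.326 + 1.036 = 3.363.
(The second rejection-region term Φ(−δ − z_{α/2}) is negligible and dropped.)
δ = d·√(n/2) ⇒ d = δ/√(n/2) = 3.363/√(271/2) = 0.2889.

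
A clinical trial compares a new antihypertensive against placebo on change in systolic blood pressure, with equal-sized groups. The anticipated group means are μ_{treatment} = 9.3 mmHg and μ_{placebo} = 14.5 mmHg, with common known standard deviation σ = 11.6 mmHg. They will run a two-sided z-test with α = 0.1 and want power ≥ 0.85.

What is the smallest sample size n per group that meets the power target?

n = 72 per group

Standardized effect: d = |μ_{treatment} − μ_{placebo}| / σ = |9.3 − 14.5| / 11.6 = 0.4483
For power 0.85 need Φ(δ − z_{0.05}) = 0.85, so δ = z_{0.05} + z_{0.15} = 1.645 + 1.036 = 2.681.
(For δ > 0 the lower-tail rejection region contributes negligibly to power, so the one-term inversion is standard.)
δ = d·√(n/2) ⇒ n = 2(δ/d)² = 2 × (2.681 / 0.4483)² = 71.55.
Rounding up, n = 72 per group.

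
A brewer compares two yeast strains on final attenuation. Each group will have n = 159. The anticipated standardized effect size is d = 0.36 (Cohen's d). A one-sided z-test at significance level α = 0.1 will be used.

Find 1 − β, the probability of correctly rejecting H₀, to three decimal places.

Power ≈ 0.973

Noncentrality parameter: δ = d·√(n/2) = 0.36 × √(159/2) = 3.2099
One-sided α = 0.1 → critical value z_{0.1} = 1.282.
Power = Φ(δ − 1.282) = Φ(1.928) = 0.9731.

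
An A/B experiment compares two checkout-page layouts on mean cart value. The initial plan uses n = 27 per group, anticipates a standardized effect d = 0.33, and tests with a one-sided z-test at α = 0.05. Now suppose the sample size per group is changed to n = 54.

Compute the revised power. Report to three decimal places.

With n = 54 per group: δ = d·√(n/2) = 0.33 × √(54/2) = 1.7147. Critical value z_{0.05} = 1.645.
Revised power = Φ(δ − 1.645) = Φ(0.070) = 0.5279.

Power ≈ 0.528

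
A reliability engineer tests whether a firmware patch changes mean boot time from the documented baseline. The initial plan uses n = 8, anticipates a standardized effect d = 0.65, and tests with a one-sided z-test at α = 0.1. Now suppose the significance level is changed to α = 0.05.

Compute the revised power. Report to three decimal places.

δ = d·√n = 0.65 × √8 = 1.8385 (unchanged). New critical value: z_{0.05} = 1.645.
Revised power = P(Z > 1.645 − δ) = Φ(0.194) = 0.5768.

Power ≈ 0.577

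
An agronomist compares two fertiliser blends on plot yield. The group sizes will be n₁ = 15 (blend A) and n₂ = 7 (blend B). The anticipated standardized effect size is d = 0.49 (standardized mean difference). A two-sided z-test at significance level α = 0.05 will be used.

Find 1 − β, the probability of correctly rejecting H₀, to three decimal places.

Noncentrality parameter: δ = d / √(1/n₁ + 1/n₂) = 0.49 / √(1/15 + 1/7) = 1.0705
Critical value for a two-sided test at α = 0.05: z_{α/2} = 1.960.
Power = Φ(δ − 1.960) + Φ(−δ − 1.960) = Φ(-0.889) + Φ(-3.030) = 0.1869 + 0.0012 = 0.1881.

Power ≈ 0.188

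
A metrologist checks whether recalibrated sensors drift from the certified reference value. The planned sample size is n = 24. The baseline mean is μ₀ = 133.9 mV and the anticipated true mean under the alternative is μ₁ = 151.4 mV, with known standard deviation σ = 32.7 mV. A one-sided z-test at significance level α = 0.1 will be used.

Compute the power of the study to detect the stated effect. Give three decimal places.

Standardized effect: d = |μ₁ − μ₀| / σ = |151.4 − 133.9| / 32.7 = 0.5352
Noncentrality parameter: δ = d·√n = 0.5352 × √24 = 2.6218
One-sided α = 0.1 → critical value z_{0.1} = 1.282.
Power = P(Z > 1.282 − δ) = Φ(1.340) = 0.9099.

Power ≈ 0.910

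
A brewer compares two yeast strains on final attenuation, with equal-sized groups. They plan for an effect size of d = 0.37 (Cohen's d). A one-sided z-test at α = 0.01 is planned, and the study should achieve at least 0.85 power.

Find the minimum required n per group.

Set Φ(δ − 2.326) = 0.85; then δ − 2.326 = Φ⁻¹(0.85) = 1.036, giving δ = 3.363.
δ = d·√(n/2) ⇒ n = 2(δ/d)² = 2 × (3.363 / 0.37)² = 165.21.
Round up to the next whole unit.

n = 166 per group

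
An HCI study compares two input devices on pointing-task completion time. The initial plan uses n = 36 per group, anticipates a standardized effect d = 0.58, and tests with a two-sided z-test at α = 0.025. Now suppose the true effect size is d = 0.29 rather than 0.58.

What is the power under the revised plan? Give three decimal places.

With d = 0.29: δ = d·√(n/2) = 0.29 × √(36/2) = 1.2304. Critical value z_{0.0125} = 2.241.
Revised power = Φ(δ − 2.241) + Φ(−δ − 2.241) = Φ(-1.011) + Φ(-3.472) = 0.1560 + 0.0003 = 0.1563.

Power ≈ 0.156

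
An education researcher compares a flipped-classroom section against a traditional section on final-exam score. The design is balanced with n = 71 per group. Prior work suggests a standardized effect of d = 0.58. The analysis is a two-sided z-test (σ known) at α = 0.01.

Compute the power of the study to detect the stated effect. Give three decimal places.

Power ≈ 0.811

Noncentrality parameter: δ = d·√(n/2) = 0.58 × √(71/2) = 3.4557
Critical value for a two-sided test at α = 0.01: z_{α/2} = 2.576.
Power = Φ(δ − 2.576) + Φ(−δ − 2.576) = Φ(0.880) + Φ(-6.032) = 0.8105 + 0.0000 = 0.8105.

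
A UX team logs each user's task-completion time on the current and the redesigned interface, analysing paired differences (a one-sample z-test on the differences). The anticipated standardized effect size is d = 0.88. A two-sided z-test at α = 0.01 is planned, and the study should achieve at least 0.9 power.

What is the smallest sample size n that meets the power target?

Set Φ(δ − 2.576) = 0.9; then δ − 2.576 = Φ⁻¹(0.9) = 1.282, giving δ = 3.857.
(For δ > 0 the lower-tail rejection region contributes negligibly to power, so the one-term inversion is standard.)
δ = d·√n ⇒ n = (δ/d)² = (3.857 / 0.88)² = 19.21.
Round up to the next whole unit.

n = 20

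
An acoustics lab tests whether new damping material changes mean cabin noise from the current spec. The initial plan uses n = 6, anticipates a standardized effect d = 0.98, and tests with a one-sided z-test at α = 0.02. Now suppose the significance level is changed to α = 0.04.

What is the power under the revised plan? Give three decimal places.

δ = d·√n = 0.98 × √6 = 2.4005 (unchanged). New critical value: z_{0.04} = 1.751.
Revised power = Φ(δ − 1.751) = Φ(0.650) = 0.7421.

Power ≈ 0.742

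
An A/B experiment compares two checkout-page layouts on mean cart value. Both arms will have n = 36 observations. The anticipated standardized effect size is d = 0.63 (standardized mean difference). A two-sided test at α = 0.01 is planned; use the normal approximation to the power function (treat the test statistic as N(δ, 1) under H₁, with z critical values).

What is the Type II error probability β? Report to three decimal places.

Noncentrality parameter: δ = d·√(n/2) = 0.63 × √(36/2) = 2.6729
Two-sided α = 0.01 → critical value z_{0.005} = 2.576.
Power = Φ(δ − 2.576) + Φ(−δ − 2.576) = Φ(0.097) + Φ(-5.249) = 0.5387 + 0.0000 = 0.5387.
Type II error: β = 1 − power = 1 − 0.5387 = 0.4613.

β ≈ 0.461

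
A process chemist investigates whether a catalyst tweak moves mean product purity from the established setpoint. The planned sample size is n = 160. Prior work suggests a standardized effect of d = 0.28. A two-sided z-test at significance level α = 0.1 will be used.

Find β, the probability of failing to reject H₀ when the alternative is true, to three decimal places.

β ≈ 0.029

Noncentrality parameter: δ = d·√n = 0.28 × √160 = 3.5418
Two-sided α = 0.1 → critical value z_{0.05} = 1.645.
Power = Φ(δ − 1.645) + Φ(−δ − 1.645) = Φ(1.897) + Φ(-5.187) = 0.9711 + 0.0000 = 0.9711.
Type II error: β = 1 − power = 1 − 0.9711 = 0.0289.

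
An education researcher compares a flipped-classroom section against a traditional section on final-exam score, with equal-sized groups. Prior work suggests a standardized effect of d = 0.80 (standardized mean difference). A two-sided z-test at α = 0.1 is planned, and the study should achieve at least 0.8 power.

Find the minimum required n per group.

n = 20 per group

Set Φ(δ − 1.645) = 0.8; then δ − 1.645 = Φ⁻¹(0.8) = 0.842, giving δ = 2.486.
(Ignoring the negligible lower-tail rejection probability gives the usual closed-form inversion.)
δ = d·√(n/2) ⇒ n = 2(δ/d)² = 2 × (2.486 / 0.80)² = 19.32.
Rounding up, n = 20 per group.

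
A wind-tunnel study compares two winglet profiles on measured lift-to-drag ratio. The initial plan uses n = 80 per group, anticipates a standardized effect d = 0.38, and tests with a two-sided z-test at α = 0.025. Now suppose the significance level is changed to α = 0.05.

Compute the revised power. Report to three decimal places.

δ = d·√(n/2) = 0.38 × √(80/2) = 2.4033 (unchanged). New critical value: z_{0.025} = 1.960.
Revised power = Φ(δ − 1.960) + Φ(−δ − 1.960) = Φ(0.443) + Φ(-4.363) = 0.6712 + 0.0000 = 0.6713.

Power ≈ 0.671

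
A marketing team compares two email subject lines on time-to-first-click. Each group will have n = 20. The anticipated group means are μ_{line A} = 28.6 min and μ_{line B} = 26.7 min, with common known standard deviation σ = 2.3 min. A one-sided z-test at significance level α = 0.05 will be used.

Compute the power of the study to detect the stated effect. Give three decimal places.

Power ≈ 0.833

Standardized effect: d = |μ_{line A} − μ_{line B}| / σ = |28.6 − 26.7| / 2.3 = 0.8261
Noncentrality parameter: δ = d·√(n/2) = 0.8261 × √(20/2) = 2.6123
One-sided α = 0.05 → critical value z_{0.05} = 1.645.
Power = P(Z > 1.645 − δ) = Φ(0.967) = 0.8333.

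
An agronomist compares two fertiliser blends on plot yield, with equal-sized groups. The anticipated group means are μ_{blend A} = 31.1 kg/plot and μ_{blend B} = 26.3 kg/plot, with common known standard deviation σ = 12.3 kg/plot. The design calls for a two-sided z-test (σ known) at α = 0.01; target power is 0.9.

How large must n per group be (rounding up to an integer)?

Standardized effect: d = |μ_{blend A} − μ_{blend B}| / σ = |31.1 − 26.3| / 12.3 = 0.3902
For power 0.9 need Φ(δ − z_{0.005}) = 0.9, so δ = z_{0.005} + z_{0.10} = 2.576 + 1.282 = 3.857.
(The Φ(−δ − z_{α/2}) term is vanishingly small for δ > 0 and is dropped in the standard sample-size formula.)
δ = d·√(n/2) ⇒ n = 2(δ/d)² = 2 × (3.857 / 0.3902)² = 195.41.
Round up to the next whole unit.

n = 196 per group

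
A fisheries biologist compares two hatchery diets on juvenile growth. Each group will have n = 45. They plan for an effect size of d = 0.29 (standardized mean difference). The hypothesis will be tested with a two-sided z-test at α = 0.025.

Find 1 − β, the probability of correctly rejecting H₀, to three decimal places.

Power ≈ 0.193

Noncentrality parameter: δ = d·√(n/2) = 0.29 × √(45/2) = 1.3756
Two-sided α = 0.025 → critical value z_{0.0125} = 2.241.
Power = Φ(δ − 2.241) + Φ(−δ − 2.241) = Φ(-0.866) + Φ(-3.617) = 0.1933 + 0.0001 = 0.1934.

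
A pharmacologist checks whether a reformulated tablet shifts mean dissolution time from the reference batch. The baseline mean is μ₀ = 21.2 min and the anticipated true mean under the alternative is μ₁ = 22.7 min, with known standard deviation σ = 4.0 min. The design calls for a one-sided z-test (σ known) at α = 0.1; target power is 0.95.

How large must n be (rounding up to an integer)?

Standardized effect: d = |μ₁ − μ₀| / σ = |22.7 − 21.2| / 4.0 = 0.3750
Set Φ(δ − 1.282) = 0.95; then δ − 1.282 = Φ⁻¹(0.95) = 1.645, giving δ = 2.926.
δ = d·√n ⇒ n = (δ/d)² = (2.926 / 0.3750)² = 60.90.
Round up to the next whole unit.

n = 61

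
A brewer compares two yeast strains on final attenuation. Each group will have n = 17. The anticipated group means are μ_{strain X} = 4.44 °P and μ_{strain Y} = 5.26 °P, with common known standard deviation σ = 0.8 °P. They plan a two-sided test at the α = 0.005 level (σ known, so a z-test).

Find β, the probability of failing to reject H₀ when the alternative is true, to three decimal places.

Standardized effect: d = |μ_{strain X} − μ_{strain Y}| / σ = |4.44 − 5.26| / 0.8 = 1.0250
Noncentrality parameter: δ = d·√(n/2) = 1.0250 × √(17/2) = 2.9884
Critical value for a two-sided test at α = 0.005: z_{α/2} = 2.807.
Power = Φ(δ − 2.807) + Φ(−δ − 2.807) = Φ(0.181) + Φ(-5.795) = 0.5719 + 0.0000 = 0.5719.
Type II error: β = 1 − power = 1 − 0.5719 = 0.4281.

β ≈ 0.428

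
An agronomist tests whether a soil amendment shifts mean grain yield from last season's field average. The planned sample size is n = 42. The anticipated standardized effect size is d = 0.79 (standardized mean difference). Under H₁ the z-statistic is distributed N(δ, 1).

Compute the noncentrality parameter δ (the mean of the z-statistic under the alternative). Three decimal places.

δ ≈ 5.120

The noncentrality parameter scales effect size by the design's sample-size factor: δ = d·√n = 0.79 × √42 = 5.1198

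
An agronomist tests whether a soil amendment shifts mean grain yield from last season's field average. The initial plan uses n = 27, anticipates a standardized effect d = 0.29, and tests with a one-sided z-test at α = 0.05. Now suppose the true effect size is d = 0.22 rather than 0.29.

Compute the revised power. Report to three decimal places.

With d = 0.22: δ = d·√n = 0.22 × √27 = 1.1432. Critical value z_{0.05} = 1.645.
Revised power = Φ(δ − 1.645) = Φ(-0.502) = 0.3079.

Power ≈ 0.308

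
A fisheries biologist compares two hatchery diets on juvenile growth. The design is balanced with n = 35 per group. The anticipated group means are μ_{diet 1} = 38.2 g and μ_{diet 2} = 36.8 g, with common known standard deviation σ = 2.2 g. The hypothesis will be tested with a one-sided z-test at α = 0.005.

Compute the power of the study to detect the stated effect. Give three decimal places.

Power ≈ 0.534

Standardized effect: d = |μ_{diet 1} − μ_{diet 2}| / σ = |38.2 − 36.8| / 2.2 = 0.6364
Noncentrality parameter: δ = d·√(n/2) = 0.6364 × √(35/2) = 2.6621
Critical value for a one-sided test at α = 0.005: z_α = 2.576.
Power = Φ(δ − 2.576) = Φ(0.086) = 0.5344.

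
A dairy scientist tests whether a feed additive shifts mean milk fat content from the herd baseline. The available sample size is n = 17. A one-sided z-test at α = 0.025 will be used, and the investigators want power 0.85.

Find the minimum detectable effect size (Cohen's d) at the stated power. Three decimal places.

d ≈ 0.727

Need Φ(δ − 1.960) = 0.85, so δ = 1.960 + 1.036 = 2.996.
δ = d·√n ⇒ d = δ/√n = 2.996/√17 = 0.7267.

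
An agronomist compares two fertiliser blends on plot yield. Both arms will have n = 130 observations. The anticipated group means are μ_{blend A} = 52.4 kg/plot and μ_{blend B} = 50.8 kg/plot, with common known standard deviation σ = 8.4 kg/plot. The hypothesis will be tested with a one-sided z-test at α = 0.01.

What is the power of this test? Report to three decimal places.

Power ≈ 0.215

Standardized effect: d = |μ_{blend A} − μ_{blend B}| / σ = |52.4 − 50.8| / 8.4 = 0.1905
Noncentrality parameter: δ = d·√(n/2) = 0.1905 × √(130/2) = 1.5357
One-sided α = 0.01 → critical value z_{0.01} = 2.326.
Power = P(Z > 2.326 − δ) = Φ(-0.791) = 0.2146.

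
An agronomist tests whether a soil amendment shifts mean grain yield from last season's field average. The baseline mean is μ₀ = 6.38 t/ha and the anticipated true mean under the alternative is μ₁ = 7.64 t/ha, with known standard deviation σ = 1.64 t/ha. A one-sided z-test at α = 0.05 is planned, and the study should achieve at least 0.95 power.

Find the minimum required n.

n = 19

Standardized effect: d = |μ₁ − μ₀| / σ = |7.64 − 6.38| / 1.64 = 0.7683
Set Φ(δ − 1.645) = 0.95; then δ − 1.645 = Φ⁻¹(0.95) = 1.645, giving δ = 3.290.
δ = d·√n ⇒ n = (δ/d)² = (3.290 / 0.7683)² = 18.33.
Round up to the next whole unit.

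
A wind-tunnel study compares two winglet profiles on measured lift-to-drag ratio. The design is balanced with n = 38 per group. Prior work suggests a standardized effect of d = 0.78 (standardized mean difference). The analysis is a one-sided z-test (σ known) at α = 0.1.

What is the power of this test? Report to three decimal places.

Power ≈ 0.983

Noncentrality parameter: δ = d·√(n/2) = 0.78 × √(38/2) = 3.3999
One-sided α = 0.1 → critical value z_{0.1} = 1.282.
Power = P(Z > 1.282 − δ) = Φ(2.118) = 0.9829.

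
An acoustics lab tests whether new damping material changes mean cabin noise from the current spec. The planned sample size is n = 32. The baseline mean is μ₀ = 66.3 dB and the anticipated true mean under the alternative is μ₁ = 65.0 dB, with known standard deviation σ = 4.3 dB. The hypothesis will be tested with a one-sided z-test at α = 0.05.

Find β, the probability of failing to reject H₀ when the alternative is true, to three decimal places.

β ≈ 0.474

Standardized effect: d = |μ₁ − μ₀| / σ = |65.0 − 66.3| / 4.3 = 0.3023
Noncentrality parameter: δ = d·√n = 0.3023 × √32 = 1.7102
One-sided α = 0.05 → critical value z_{0.05} = 1.645.
Power = Φ(δ − 1.645) = Φ(0.065) = 0.5261.
Type II error: β = 1 − power = 1 − 0.5261 = 0.4739.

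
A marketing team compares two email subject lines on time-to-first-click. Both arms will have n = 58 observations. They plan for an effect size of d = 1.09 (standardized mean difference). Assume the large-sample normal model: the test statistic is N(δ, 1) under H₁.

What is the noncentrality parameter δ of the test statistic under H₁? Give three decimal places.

The noncentrality parameter scales effect size by the design's sample-size factor: δ = d·√(n/2) = 1.09 × √(58/2) = 5.8698

δ ≈ 5.870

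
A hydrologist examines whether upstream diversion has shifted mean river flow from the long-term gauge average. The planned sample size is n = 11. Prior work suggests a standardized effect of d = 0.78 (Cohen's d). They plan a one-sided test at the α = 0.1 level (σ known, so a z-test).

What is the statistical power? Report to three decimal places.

Power ≈ 0.904

Noncentrality parameter: δ = d·√n = 0.78 × √11 = 2.5870
Critical value for a one-sided test at α = 0.1: z_α = 1.282.
Power = P(Z > 1.282 − δ) = Φ(1.305) = 0.9041.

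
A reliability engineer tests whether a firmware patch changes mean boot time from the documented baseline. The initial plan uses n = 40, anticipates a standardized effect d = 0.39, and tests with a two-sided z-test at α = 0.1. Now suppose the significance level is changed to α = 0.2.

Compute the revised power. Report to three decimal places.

Power ≈ 0.882

δ = d·√n = 0.39 × √40 = 2.4666 (unchanged). New critical value: z_{0.1} = 1.282.
Revised power = Φ(δ − 1.282) + Φ(−δ − 1.282) = Φ(1.185) + Φ(-3.748) = 0.8820 + 0.0001 = 0.8821.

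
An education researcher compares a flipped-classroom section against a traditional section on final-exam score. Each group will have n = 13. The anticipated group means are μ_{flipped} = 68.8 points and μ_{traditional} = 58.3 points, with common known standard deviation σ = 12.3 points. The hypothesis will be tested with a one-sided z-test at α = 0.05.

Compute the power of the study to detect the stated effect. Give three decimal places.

Power ≈ 0.702

Standardized effect: d = |μ_{flipped} − μ_{traditional}| / σ = |68.8 − 58.3| / 12.3 = 0.8537
Noncentrality parameter: δ = d·√(n/2) = 0.8537 × √(13/2) = 2.1764
Critical value for a one-sided test at α = 0.05: z_α = 1.645.
Power = Φ(δ − 1.645) = Φ(0.532) = 0.7025.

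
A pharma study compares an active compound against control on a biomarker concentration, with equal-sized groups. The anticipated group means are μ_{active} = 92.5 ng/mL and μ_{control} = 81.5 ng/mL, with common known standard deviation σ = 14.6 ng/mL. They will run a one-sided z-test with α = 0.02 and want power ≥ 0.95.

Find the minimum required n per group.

Standardized effect: d = |μ_{active} − μ_{control}| / σ = |92.5 − 81.5| / 14.6 = 0.7534
For power 0.95 need Φ(δ − z_{0.02}) = 0.95, so δ = z_{0.02} + z_{0.05} = 2.054 + 1.645 = 3.699.
δ = d·√(n/2) ⇒ n = 2(δ/d)² = 2 × (3.699 / 0.7534)² = 48.20.
Round up to the next whole unit.

n = 49 per group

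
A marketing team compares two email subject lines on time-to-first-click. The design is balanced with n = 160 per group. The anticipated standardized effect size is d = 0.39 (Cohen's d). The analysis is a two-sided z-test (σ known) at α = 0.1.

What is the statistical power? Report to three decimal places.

Noncentrality parameter: λ = d·√(n/2) = 0.39 × √(160/2) = 3.4883
Two-sided α = 0.1 → critical value z_{0.05} = 1.645.
Power = Φ(λ − 1.645) + Φ(−λ − 1.645) = Φ(1.843) + Φ(-5.133) = 0.9674 + 0.0000 = 0.9674.

Power ≈ 0.967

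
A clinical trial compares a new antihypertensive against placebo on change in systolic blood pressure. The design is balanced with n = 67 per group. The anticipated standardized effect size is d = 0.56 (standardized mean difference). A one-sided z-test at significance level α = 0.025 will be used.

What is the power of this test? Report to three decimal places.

Noncentrality parameter: δ = d·√(n/2) = 0.56 × √(67/2) = 3.2412
One-sided α = 0.025 → critical value z_{0.025} = 1.960.
Power = P(Z > 1.960 − δ) = Φ(1.281) = 0.9000.

Power ≈ 0.900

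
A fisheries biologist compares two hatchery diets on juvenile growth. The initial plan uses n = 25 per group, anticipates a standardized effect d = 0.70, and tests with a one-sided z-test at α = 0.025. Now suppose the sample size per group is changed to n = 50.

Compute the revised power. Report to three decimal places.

Power ≈ 0.938

With n = 50 per group: δ = d·√(n/2) = 0.70 × √(50/2) = 3.5000. Critical value z_{0.025} = 1.960.
Revised power = P(Z > 1.960 − δ) = Φ(1.540) = 0.9382.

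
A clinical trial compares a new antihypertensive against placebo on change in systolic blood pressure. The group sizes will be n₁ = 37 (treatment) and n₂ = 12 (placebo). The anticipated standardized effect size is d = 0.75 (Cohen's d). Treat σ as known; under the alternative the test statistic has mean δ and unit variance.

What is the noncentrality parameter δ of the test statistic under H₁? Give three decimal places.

The noncentrality parameter scales effect size by the design's sample-size factor: δ = d / √(1/n₁ + 1/n₂) = 0.75 / √(1/37 + 1/12) = 2.2576

δ ≈ 2.258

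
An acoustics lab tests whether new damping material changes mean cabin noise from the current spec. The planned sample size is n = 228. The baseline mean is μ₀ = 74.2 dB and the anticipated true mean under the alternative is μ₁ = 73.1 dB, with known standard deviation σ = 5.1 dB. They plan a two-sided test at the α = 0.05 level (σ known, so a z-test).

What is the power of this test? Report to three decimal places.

Standardized effect: d = |μ₁ − μ₀| / σ = |73.1 − 74.2| / 5.1 = 0.2157
Noncentrality parameter: δ = d·√n = 0.2157 × √228 = 3.2568
Two-sided α = 0.05 → critical value z_{0.025} = 1.960.
Power = Φ(δ − 1.960) + Φ(−δ − 1.960) = Φ(1.297) + Φ(-5.217) = 0.9027 + 0.0000 = 0.9027.

Power ≈ 0.903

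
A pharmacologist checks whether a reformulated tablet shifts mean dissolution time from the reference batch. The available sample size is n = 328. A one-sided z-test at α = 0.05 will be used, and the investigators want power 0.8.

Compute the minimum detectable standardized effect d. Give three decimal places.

d ≈ 0.137

Required noncentrality: δ = z_{0.05} + z_{0.20} = 1.645 + 0.842 = 2.486.
δ = d·√n ⇒ d = δ/√n = 2.486/√328 = 0.1373.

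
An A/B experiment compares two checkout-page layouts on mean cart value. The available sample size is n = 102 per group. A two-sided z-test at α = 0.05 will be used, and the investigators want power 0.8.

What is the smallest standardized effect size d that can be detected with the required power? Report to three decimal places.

d ≈ 0.392

Required noncentrality: δ = z_{0.025} + z_{0.20} = 1.960 + 0.842 = 2.802.
(Lower-tail contribution to power is negligible for δ > 0.)
δ = d·√(n/2) ⇒ d = δ/√(n/2) = 2.802/√(102/2) = 0.3923.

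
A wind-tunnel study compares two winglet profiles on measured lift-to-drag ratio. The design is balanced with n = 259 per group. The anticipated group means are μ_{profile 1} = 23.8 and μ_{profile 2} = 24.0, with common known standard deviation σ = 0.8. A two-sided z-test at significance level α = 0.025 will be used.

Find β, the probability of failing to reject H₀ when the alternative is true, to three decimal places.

Standardized effect: d = |μ_{profile 1} − μ_{profile 2}| / σ = |23.8 − 24.0| / 0.8 = 0.2500
Noncentrality parameter: δ = d·√(n/2) = 0.2500 × √(259/2) = 2.8450
Two-sided α = 0.025 → critical value z_{0.0125} = 2.241.
Power = Φ(δ − 2.241) + Φ(−δ − 2.241) = Φ(0.604) + Φ(-5.086) = 0.7269 + 0.0000 = 0.7269.
Type II error: β = 1 − power = 1 − 0.7269 = 0.2731.

β ≈ 0.273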